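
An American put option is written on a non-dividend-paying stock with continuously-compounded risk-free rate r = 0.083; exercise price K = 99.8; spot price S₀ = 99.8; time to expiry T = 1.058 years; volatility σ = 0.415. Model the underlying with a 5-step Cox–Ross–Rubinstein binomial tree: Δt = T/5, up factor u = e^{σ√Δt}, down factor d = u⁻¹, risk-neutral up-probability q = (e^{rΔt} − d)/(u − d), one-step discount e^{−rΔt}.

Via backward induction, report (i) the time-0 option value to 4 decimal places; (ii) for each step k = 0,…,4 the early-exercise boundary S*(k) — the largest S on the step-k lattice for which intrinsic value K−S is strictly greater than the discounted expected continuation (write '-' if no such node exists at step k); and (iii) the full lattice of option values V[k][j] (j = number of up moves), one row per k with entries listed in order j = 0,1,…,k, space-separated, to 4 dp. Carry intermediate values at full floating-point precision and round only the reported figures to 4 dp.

Δt=0.21160, u=1.21034, d=0.82622, q=0.49855, disc=e^(-rΔt)=0.98259
k=5 terminal: V=max(K-S,0) → 61.3765 43.5127 17.3437 0.0000 0.0000 0.0000
k=4: j=0 S=46.5054 intr=53.2946 cont=51.5571 V=53.2946[EX]; j=1 S=68.1266 intr=31.6734 cont=29.9359 V=31.6734[EX]; j=2 S=99.8000 intr=0.0000 cont=8.5457 V=8.5457[hold]; j=3 S=146.1989 intr=0.0000 cont=0.0000 V=0.0000[hold]; j=4 S=214.1696 intr=0.0000 cont=0.0000 V=0.0000[hold]  S*(4)=68.1266
k=3: j=0 S=56.2873 intr=43.5127 cont=41.7753 V=43.5127[EX]; j=1 S=82.4563 intr=17.3437 cont=19.7925 V=19.7925[hold]; j=2 S=120.7918 intr=0.0000 cont=4.2107 V=4.2107[hold]; j=3 S=176.9502 intr=0.0000 cont=0.0000 V=0.0000[hold]  S*(3)=56.2873
k=2: j=0 S=68.1266 intr=31.6734 cont=31.1355 V=31.6734[EX]; j=1 S=99.8000 intr=0.0000 cont=11.8149 V=11.8149[hold]; j=2 S=146.1989 intr=0.0000 cont=2.0747 V=2.0747[hold]  S*(2)=68.1266
k=1: j=0 S=82.4563 intr=17.3437 cont=21.3940 V=21.3940[hold]; j=1 S=120.7918 intr=0.0000 cont=6.8378 V=6.8378[hold]  S*(1)=-
k=0: j=0 S=99.8000 intr=0.0000 cont=13.8910 V=13.8910[hold]  S*(0)=-

price = 13.8910
boundary = - - 68.1266 56.2873 68.1266
tree:
13.8910
21.3940 6.8378
31.6734 11.8149 2.0747
43.5127 19.7925 4.2107 0.0000
53.2946 31.6734 8.5457 0.0000 0.0000
61.3765 43.5127 17.3437 0.0000 0.0000 0.0000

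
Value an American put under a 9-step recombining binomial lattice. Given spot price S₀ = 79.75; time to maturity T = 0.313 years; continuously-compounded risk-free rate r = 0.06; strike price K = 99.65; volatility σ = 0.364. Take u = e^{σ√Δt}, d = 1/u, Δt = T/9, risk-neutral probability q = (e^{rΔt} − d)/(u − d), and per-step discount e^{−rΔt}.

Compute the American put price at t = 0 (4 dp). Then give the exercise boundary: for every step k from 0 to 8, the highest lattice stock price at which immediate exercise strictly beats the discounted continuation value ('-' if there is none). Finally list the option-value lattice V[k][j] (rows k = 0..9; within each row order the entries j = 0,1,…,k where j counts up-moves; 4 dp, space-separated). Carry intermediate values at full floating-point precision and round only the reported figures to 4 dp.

price = 20.3136
boundary = - 74.5161 69.6257 74.5161 79.7500 74.5161 79.7500 85.3515 91.3465
tree:
20.3136
25.1339 15.5477
30.0243 20.0893 11.0422
34.5938 25.1339 15.0967 7.0081
38.8633 30.0243 19.9000 10.3261 3.6983
42.8527 34.5938 25.1339 14.6649 6.0028 1.3945
46.5803 38.8633 30.0243 19.9000 9.4579 2.5508 0.2367
50.0632 42.8527 34.5938 25.1339 14.2985 4.6262 0.4729 0.0000
53.3175 46.5803 38.8633 30.0243 19.9000 8.3035 0.9447 0.0000 0.0000
56.3583 50.0632 42.8527 34.5938 25.1339 14.2985 1.8874 0.0000 0.0000 0.0000

params: Δt=0.03478 u=1.07024 d=0.93437 q=0.49841 e^(-rΔt)=0.99792
t_9 payoffs: 56.3583 50.0632 42.8527 34.5938 25.1339 14.2985 1.8874 0.0000 0.0000 0.0000
t_8: node(8,0) S=46.3325 payoff=53.3175 vs cont=53.1098 → 53.3175 [stop]  node(8,1) S=53.0697 payoff=46.5803 vs cont=46.3725 → 46.5803 [stop]  node(8,2) S=60.7867 payoff=38.8633 vs cont=38.6556 → 38.8633 [stop]  node(8,3) S=69.6257 payoff=30.0243 vs cont=29.8166 → 30.0243 [stop]  node(8,4) S=79.7500 payoff=19.9000 vs cont=19.6923 → 19.9000 [stop]  node(8,5) S=91.3465 payoff=8.3035 vs cont=8.0958 → 8.3035 [stop]  node(8,6) S=104.6293 payoff=0.0000 vs cont=0.9447 → 0.9447 [wait]  node(8,7) S=119.8435 payoff=0.0000 vs cont=0.0000 → 0.0000 [wait]  node(8,8) S=137.2700 payoff=0.0000 vs cont=0.0000 → 0.0000 [wait]  ⇒ S*(8)=91.3465
t_7: node(7,0) S=49.5868 payoff=50.0632 vs cont=49.8554 → 50.0632 [stop]  node(7,1) S=56.7973 payoff=42.8527 vs cont=42.6450 → 42.8527 [stop]  node(7,2) S=65.0562 payoff=34.5938 vs cont=34.3861 → 34.5938 [stop]  node(7,3) S=74.5161 payoff=25.1339 vs cont=24.9262 → 25.1339 [stop]  node(7,4) S=85.3515 payoff=14.2985 vs cont=14.0908 → 14.2985 [stop]  node(7,5) S=97.7626 payoff=1.8874 vs cont=4.6262 → 4.6262 [wait]  node(7,6) S=111.9783 payoff=0.0000 vs cont=0.4729 → 0.4729 [wait]  node(7,7) S=128.2611 payoff=0.0000 vs cont=0.0000 → 0.0000 [wait]  ⇒ S*(7)=85.3515
t_6: node(6,0) S=53.0697 payoff=46.5803 vs cont=46.3725 → 46.5803 [stop]  node(6,1) S=60.7867 payoff=38.8633 vs cont=38.6556 → 38.8633 [stop]  node(6,2) S=69.6257 payoff=30.0243 vs cont=29.8166 → 30.0243 [stop]  node(6,3) S=79.7500 payoff=19.9000 vs cont=19.6923 → 19.9000 [stop]  node(6,4) S=91.3465 payoff=8.3035 vs cont=9.4579 → 9.4579 [wait]  node(6,5) S=104.6293 payoff=0.0000 vs cont=2.5508 → 2.5508 [wait]  node(6,6) S=119.8435 payoff=0.0000 vs cont=0.2367 → 0.2367 [wait]  ⇒ S*(6)=79.7500
t_5: node(5,0) S=56.7973 payoff=42.8527 vs cont=42.6450 → 42.8527 [stop]  node(5,1) S=65.0562 payoff=34.5938 vs cont=34.3861 → 34.5938 [stop]  node(5,2) S=74.5161 payoff=25.1339 vs cont=24.9262 → 25.1339 [stop]  node(5,3) S=85.3515 payoff=14.2985 vs cont=14.6649 → 14.6649 [wait]  node(5,4) S=97.7626 payoff=1.8874 vs cont=6.0028 → 6.0028 [wait]  node(5,5) S=111.9783 payoff=0.0000 vs cont=1.3945 → 1.3945 [wait]  ⇒ S*(5)=74.5161
t_4: node(4,0) S=60.7867 payoff=38.8633 vs cont=38.6556 → 38.8633 [stop]  node(4,1) S=69.6257 payoff=30.0243 vs cont=29.8166 → 30.0243 [stop]  node(4,2) S=79.7500 payoff=19.9000 vs cont=19.8745 → 19.9000 [stop]  node(4,3) S=91.3465 payoff=8.3035 vs cont=10.3261 → 10.3261 [wait]  node(4,4) S=104.6293 payoff=0.0000 vs cont=3.6983 → 3.6983 [wait]  ⇒ S*(4)=79.7500
t_3: node(3,0) S=65.0562 payoff=34.5938 vs cont=34.3861 → 34.5938 [stop]  node(3,1) S=74.5161 payoff=25.1339 vs cont=24.9262 → 25.1339 [stop]  node(3,2) S=85.3515 payoff=14.2985 vs cont=15.0967 → 15.0967 [wait]  node(3,3) S=97.7626 payoff=1.8874 vs cont=7.0081 → 7.0081 [wait]  ⇒ S*(3)=74.5161
t_2: node(2,0) S=69.6257 payoff=30.0243 vs cont=29.8166 → 30.0243 [stop]  node(2,1) S=79.7500 payoff=19.9000 vs cont=20.0893 → 20.0893 [wait]  node(2,2) S=91.3465 payoff=8.3035 vs cont=11.0422 → 11.0422 [wait]  ⇒ S*(2)=69.6257
t_1: node(1,0) S=74.5161 payoff=25.1339 vs cont=25.0203 → 25.1339 [stop]  node(1,1) S=85.3515 payoff=14.2985 vs cont=15.5477 → 15.5477 [wait]  ⇒ S*(1)=74.5161
t_0: node(0,0) S=79.7500 payoff=19.9000 vs cont=20.3136 → 20.3136 [wait]  ⇒ S*(0)=-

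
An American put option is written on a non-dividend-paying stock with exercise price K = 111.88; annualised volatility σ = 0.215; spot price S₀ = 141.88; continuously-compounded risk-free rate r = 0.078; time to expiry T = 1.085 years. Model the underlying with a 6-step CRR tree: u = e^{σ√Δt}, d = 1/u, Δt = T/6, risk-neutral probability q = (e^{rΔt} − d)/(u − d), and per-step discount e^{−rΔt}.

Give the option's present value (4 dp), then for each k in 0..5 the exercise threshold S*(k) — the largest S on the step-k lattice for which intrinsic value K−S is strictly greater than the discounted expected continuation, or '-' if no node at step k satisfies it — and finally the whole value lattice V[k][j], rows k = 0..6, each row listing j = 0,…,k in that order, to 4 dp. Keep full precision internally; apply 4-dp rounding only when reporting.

Δt=0.18083, u=1.09574, d=0.91263, q=0.55473, disc=e^(-rΔt)=0.98599
k=6 terminal: V=max(K-S,0) → 29.9049 13.4574 0.0000 0.0000 0.0000 0.0000 0.0000
k=5: j=0 S=89.8232 intr=22.0568 cont=20.4898 V=22.0568[EX]; j=1 S=107.8454 intr=4.0346 cont=5.9082 V=5.9082[hold]; j=2 S=129.4836 intr=0.0000 cont=0.0000 V=0.0000[hold]; j=3 S=155.4632 intr=0.0000 cont=0.0000 V=0.0000[hold]; j=4 S=186.6555 intr=0.0000 cont=0.0000 V=0.0000[hold]; j=5 S=224.1062 intr=0.0000 cont=0.0000 V=0.0000[hold]  S*(5)=89.8232
k=4: j=0 S=98.4226 intr=13.4574 cont=12.9151 V=13.4574[EX]; j=1 S=118.1702 intr=0.0000 cont=2.5939 V=2.5939[hold]; j=2 S=141.8800 intr=0.0000 cont=0.0000 V=0.0000[hold]; j=3 S=170.3469 intr=0.0000 cont=0.0000 V=0.0000[hold]; j=4 S=204.5254 intr=0.0000 cont=0.0000 V=0.0000[hold]  S*(4)=98.4226
k=3: j=0 S=107.8454 intr=4.0346 cont=7.3269 V=7.3269[hold]; j=1 S=129.4836 intr=0.0000 cont=1.1388 V=1.1388[hold]; j=2 S=155.4632 intr=0.0000 cont=0.0000 V=0.0000[hold]; j=3 S=186.6555 intr=0.0000 cont=0.0000 V=0.0000[hold]  S*(3)=-
k=2: j=0 S=118.1702 intr=0.0000 cont=3.8396 V=3.8396[hold]; j=1 S=141.8800 intr=0.0000 cont=0.5000 V=0.5000[hold]; j=2 S=170.3469 intr=0.0000 cont=0.0000 V=0.0000[hold]  S*(2)=-
k=1: j=0 S=129.4836 intr=0.0000 cont=1.9592 V=1.9592[hold]; j=1 S=155.4632 intr=0.0000 cont=0.2195 V=0.2195[hold]  S*(1)=-
k=0: j=0 S=141.8800 intr=0.0000 cont=0.9802 V=0.9802[hold]  S*(0)=-

price = 0.9802
boundary = - - - - 98.4226 89.8232
tree:
0.9802
1.9592 0.2195
3.8396 0.5000 0.0000
7.3269 1.1388 0.0000 0.0000
13.4574 2.5939 0.0000 0.0000 0.0000
22.0568 5.9082 0.0000 0.0000 0.0000 0.0000
29.9049 13.4574 0.0000 0.0000 0.0000 0.0000 0.0000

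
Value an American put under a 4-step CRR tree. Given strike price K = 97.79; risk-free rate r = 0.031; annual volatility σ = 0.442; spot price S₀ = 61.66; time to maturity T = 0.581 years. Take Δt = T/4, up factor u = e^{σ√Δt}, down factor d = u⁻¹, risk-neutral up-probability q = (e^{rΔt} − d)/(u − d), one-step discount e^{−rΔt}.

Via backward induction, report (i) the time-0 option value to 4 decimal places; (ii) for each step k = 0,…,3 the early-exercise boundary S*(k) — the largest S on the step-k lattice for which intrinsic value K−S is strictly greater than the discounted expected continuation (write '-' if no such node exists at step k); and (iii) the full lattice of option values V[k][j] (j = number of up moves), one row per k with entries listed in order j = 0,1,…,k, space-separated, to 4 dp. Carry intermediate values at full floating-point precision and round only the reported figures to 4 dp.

price = 36.4653
boundary = - 52.1009 61.6600 72.9730
tree:
36.4653
45.6891 26.4680
53.7663 36.1300 15.8836
60.5913 45.6891 24.8170 6.0149
66.3582 53.7663 36.1300 11.4284 0.0000

Δt=0.14525, u=1.18347, d=0.84497, q=0.47132, disc=e^(-rΔt)=0.99551
k=4 terminal: V=max(K-S,0) → 66.3582 53.7663 36.1300 11.4284 0.0000
k=3: j=0 S=37.1987 intr=60.5913 cont=60.1519 V=60.5913[EX]; j=1 S=52.1009 intr=45.6891 cont=45.2498 V=45.6891[EX]; j=2 S=72.9730 intr=24.8170 cont=24.3777 V=24.8170[EX]; j=3 S=102.2066 intr=0.0000 cont=6.0149 V=6.0149[hold]  S*(3)=72.9730
k=2: j=0 S=44.0237 intr=53.7663 cont=53.3270 V=53.7663[EX]; j=1 S=61.6600 intr=36.1300 cont=35.6907 V=36.1300[EX]; j=2 S=86.3616 intr=11.4284 cont=15.8836 V=15.8836[hold]  S*(2)=61.6600
k=1: j=0 S=52.1009 intr=45.6891 cont=45.2498 V=45.6891[EX]; j=1 S=72.9730 intr=24.8170 cont=26.4680 V=26.4680[hold]  S*(1)=52.1009
k=0: j=0 S=61.6600 intr=36.1300 cont=36.4653 V=36.4653[hold]  S*(0)=-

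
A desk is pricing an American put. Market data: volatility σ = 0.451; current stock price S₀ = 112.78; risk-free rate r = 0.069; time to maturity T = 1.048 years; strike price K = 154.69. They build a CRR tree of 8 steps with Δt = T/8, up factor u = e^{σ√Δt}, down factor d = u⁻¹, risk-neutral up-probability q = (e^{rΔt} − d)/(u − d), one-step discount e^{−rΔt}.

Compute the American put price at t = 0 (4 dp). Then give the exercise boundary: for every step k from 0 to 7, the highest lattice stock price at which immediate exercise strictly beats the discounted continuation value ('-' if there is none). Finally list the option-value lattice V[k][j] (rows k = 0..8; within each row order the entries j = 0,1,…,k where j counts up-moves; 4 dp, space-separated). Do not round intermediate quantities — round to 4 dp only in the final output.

price = 45.3958
boundary = - 95.7944 81.3670 95.7944 81.3670 95.7944 112.7800 132.7773
tree:
45.3958
58.8956 32.0201
73.3230 44.2456 19.7375
85.5775 58.8956 29.6367 9.6767
95.9864 73.3230 42.8206 16.2999 2.8797
104.8277 85.5775 58.8956 26.6839 5.6641 0.0000
112.3373 95.9864 73.3230 41.9100 11.1407 0.0000 0.0000
118.7160 104.8277 85.5775 58.8956 21.9127 0.0000 0.0000 0.0000
124.1340 112.3373 95.9864 73.3230 41.9100 0.0000 0.0000 0.0000 0.0000

Δt=0.13100  u=1.17731  d=0.84939  q=0.48697  discount=0.99100
step 8 (expiry): payoffs max(K−S,0) = 124.1340 112.3373 95.9864 73.3230 41.9100 0.0000 0.0000 0.0000 0.0000
step 7: (k=7,j=0): S=35.9740, (K−S)⁺=118.7160, hold=117.3240 ⇒ V=118.7160 exercise | (k=7,j=1): S=49.8623, (K−S)⁺=104.8277, hold=103.4357 ⇒ V=104.8277 exercise | (k=7,j=2): S=69.1125, (K−S)⁺=85.5775, hold=84.1856 ⇒ V=85.5775 exercise | (k=7,j=3): S=95.7944, (K−S)⁺=58.8956, hold=57.5036 ⇒ V=58.8956 exercise | (k=7,j=4): S=132.7773, (K−S)⁺=21.9127, hold=21.3076 ⇒ V=21.9127 exercise | (k=7,j=5): S=184.0381, (K−S)⁺=0.0000, hold=0.0000 ⇒ V=0.0000 continue | (k=7,j=6): S=255.0889, (K−S)⁺=0.0000, hold=0.0000 ⇒ V=0.0000 continue | (k=7,j=7): S=353.5699, (K−S)⁺=0.0000, hold=0.0000 ⇒ V=0.0000 continue  boundary S*=132.7773
step 6: (k=6,j=0): S=42.3527, (K−S)⁺=112.3373, hold=110.9454 ⇒ V=112.3373 exercise | (k=6,j=1): S=58.7036, (K−S)⁺=95.9864, hold=94.5945 ⇒ V=95.9864 exercise | (k=6,j=2): S=81.3670, (K−S)⁺=73.3230, hold=71.9311 ⇒ V=73.3230 exercise | (k=6,j=3): S=112.7800, (K−S)⁺=41.9100, hold=40.5181 ⇒ V=41.9100 exercise | (k=6,j=4): S=156.3205, (K−S)⁺=0.0000, hold=11.1407 ⇒ V=11.1407 continue | (k=6,j=5): S=216.6704, (K−S)⁺=0.0000, hold=0.0000 ⇒ V=0.0000 continue | (k=6,j=6): S=300.3194, (K−S)⁺=0.0000, hold=0.0000 ⇒ V=0.0000 continue  boundary S*=112.7800
step 5: (k=5,j=0): S=49.8623, (K−S)⁺=104.8277, hold=103.4357 ⇒ V=104.8277 exercise | (k=5,j=1): S=69.1125, (K−S)⁺=85.5775, hold=84.1856 ⇒ V=85.5775 exercise | (k=5,j=2): S=95.7944, (K−S)⁺=58.8956, hold=57.5036 ⇒ V=58.8956 exercise | (k=5,j=3): S=132.7773, (K−S)⁺=21.9127, hold=26.6839 ⇒ V=26.6839 continue | (k=5,j=4): S=184.0381, (K−S)⁺=0.0000, hold=5.6641 ⇒ V=5.6641 continue | (k=5,j=5): S=255.0889, (K−S)⁺=0.0000, hold=0.0000 ⇒ V=0.0000 continue  boundary S*=95.7944
step 4: (k=4,j=0): S=58.7036, (K−S)⁺=95.9864, hold=94.5945 ⇒ V=95.9864 exercise | (k=4,j=1): S=81.3670, (K−S)⁺=73.3230, hold=71.9311 ⇒ V=73.3230 exercise | (k=4,j=2): S=112.7800, (K−S)⁺=41.9100, hold=42.8206 ⇒ V=42.8206 continue | (k=4,j=3): S=156.3205, (K−S)⁺=0.0000, hold=16.2999 ⇒ V=16.2999 continue | (k=4,j=4): S=216.6704, (K−S)⁺=0.0000, hold=2.8797 ⇒ V=2.8797 continue  boundary S*=81.3670
step 3: (k=3,j=0): S=69.1125, (K−S)⁺=85.5775, hold=84.1856 ⇒ V=85.5775 exercise | (k=3,j=1): S=95.7944, (K−S)⁺=58.8956, hold=57.9431 ⇒ V=58.8956 exercise | (k=3,j=2): S=132.7773, (K−S)⁺=21.9127, hold=29.6367 ⇒ V=29.6367 continue | (k=3,j=3): S=184.0381, (K−S)⁺=0.0000, hold=9.6767 ⇒ V=9.6767 continue  boundary S*=95.7944
step 2: (k=2,j=0): S=81.3670, (K−S)⁺=73.3230, hold=71.9311 ⇒ V=73.3230 exercise | (k=2,j=1): S=112.7800, (K−S)⁺=41.9100, hold=44.2456 ⇒ V=44.2456 continue | (k=2,j=2): S=156.3205, (K−S)⁺=0.0000, hold=19.7375 ⇒ V=19.7375 continue  boundary S*=81.3670
step 1: (k=1,j=0): S=95.7944, (K−S)⁺=58.8956, hold=58.6308 ⇒ V=58.8956 exercise | (k=1,j=1): S=132.7773, (K−S)⁺=21.9127, hold=32.0201 ⇒ V=32.0201 continue  boundary S*=95.7944
step 0: (k=0,j=0): S=112.7800, (K−S)⁺=41.9100, hold=45.3958 ⇒ V=45.3958 continue  boundary S*=-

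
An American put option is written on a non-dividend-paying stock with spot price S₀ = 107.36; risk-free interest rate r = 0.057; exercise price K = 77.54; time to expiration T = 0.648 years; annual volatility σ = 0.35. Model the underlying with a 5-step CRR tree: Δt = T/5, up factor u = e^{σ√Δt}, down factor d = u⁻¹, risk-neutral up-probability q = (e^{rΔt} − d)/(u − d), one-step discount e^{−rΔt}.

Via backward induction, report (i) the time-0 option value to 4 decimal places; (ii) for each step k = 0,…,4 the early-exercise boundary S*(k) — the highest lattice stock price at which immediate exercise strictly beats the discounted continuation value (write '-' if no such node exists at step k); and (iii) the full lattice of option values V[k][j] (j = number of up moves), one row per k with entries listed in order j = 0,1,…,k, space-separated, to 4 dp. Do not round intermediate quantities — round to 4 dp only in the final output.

Δt=0.12960, u=1.13428, d=0.88161, q=0.49789, disc=e^(-rΔt)=0.99264
k=5 terminal: V=max(K-S,0) → 20.3609 3.9737 0.0000 0.0000 0.0000 0.0000
k=4: j=0 S=64.8572 intr=12.6828 cont=12.1121 V=12.6828[EX]; j=1 S=83.4450 intr=0.0000 cont=1.9805 V=1.9805[hold]; j=2 S=107.3600 intr=0.0000 cont=0.0000 V=0.0000[hold]; j=3 S=138.1290 intr=0.0000 cont=0.0000 V=0.0000[hold]; j=4 S=177.7162 intr=0.0000 cont=0.0000 V=0.0000[hold]  S*(4)=64.8572
k=3: j=0 S=73.5663 intr=3.9737 cont=7.3002 V=7.3002[hold]; j=1 S=94.6502 intr=0.0000 cont=0.9871 V=0.9871[hold]; j=2 S=121.7765 intr=0.0000 cont=0.0000 V=0.0000[hold]; j=3 S=156.6772 intr=0.0000 cont=0.0000 V=0.0000[hold]  S*(3)=-
k=2: j=0 S=83.4450 intr=0.0000 cont=4.1264 V=4.1264[hold]; j=1 S=107.3600 intr=0.0000 cont=0.4920 V=0.4920[hold]; j=2 S=138.1290 intr=0.0000 cont=0.0000 V=0.0000[hold]  S*(2)=-
k=1: j=0 S=94.6502 intr=0.0000 cont=2.2998 V=2.2998[hold]; j=1 S=121.7765 intr=0.0000 cont=0.2452 V=0.2452[hold]  S*(1)=-
k=0: j=0 S=107.3600 intr=0.0000 cont=1.2675 V=1.2675[hold]  S*(0)=-

price = 1.2675
boundary = - - - - 64.8572
tree:
1.2675
2.2998 0.2452
4.1264 0.4920 0.0000
7.3002 0.9871 0.0000 0.0000
12.6828 1.9805 0.0000 0.0000 0.0000
20.3609 3.9737 0.0000 0.0000 0.0000 0.0000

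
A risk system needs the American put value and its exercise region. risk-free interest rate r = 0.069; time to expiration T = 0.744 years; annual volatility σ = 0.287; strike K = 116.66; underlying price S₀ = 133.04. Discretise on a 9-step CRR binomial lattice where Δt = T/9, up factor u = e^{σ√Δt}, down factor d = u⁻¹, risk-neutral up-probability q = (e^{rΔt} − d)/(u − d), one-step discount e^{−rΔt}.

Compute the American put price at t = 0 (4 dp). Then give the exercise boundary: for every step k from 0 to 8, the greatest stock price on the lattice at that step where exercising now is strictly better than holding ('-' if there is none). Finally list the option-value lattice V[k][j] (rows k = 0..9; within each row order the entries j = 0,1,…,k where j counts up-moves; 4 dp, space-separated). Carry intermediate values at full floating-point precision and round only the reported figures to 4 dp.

price = 4.3051
boundary = - - - - - 88.0638 95.6388 88.0638 95.6388
tree:
4.3051
6.6996 2.0890
10.1503 3.5114 0.7672
14.9030 5.7696 1.4154 0.1629
21.0901 9.2189 2.5725 0.3371 0.0000
28.5962 14.2276 4.5857 0.6977 0.0000 0.0000
35.5713 21.0212 7.9626 1.4437 0.0000 0.0000 0.0000
41.9939 28.5962 13.3180 2.9877 0.0000 0.0000 0.0000 0.0000
47.9078 35.5713 21.0212 6.1827 0.0000 0.0000 0.0000 0.0000 0.0000
53.3533 41.9939 28.5962 12.7945 0.0000 0.0000 0.0000 0.0000 0.0000 0.0000

Δt=0.08267, u=1.08602, d=0.92080, q=0.51400, disc=e^(-rΔt)=0.99431
k=9 terminal: V=max(K-S,0) → 53.3533 41.9939 28.5962 12.7945 0.0000 0.0000 0.0000 0.0000 0.0000 0.0000
k=8: j=0 S=68.7522 intr=47.9078 cont=47.2443 V=47.9078[EX]; j=1 S=81.0887 intr=35.5713 cont=34.9078 V=35.5713[EX]; j=2 S=95.6388 intr=21.0212 cont=20.3576 V=21.0212[EX]; j=3 S=112.7998 intr=3.8602 cont=6.1827 V=6.1827[hold]; j=4 S=133.0400 intr=0.0000 cont=0.0000 V=0.0000[hold]; j=5 S=156.9120 intr=0.0000 cont=0.0000 V=0.0000[hold]; j=6 S=185.0675 intr=0.0000 cont=0.0000 V=0.0000[hold]; j=7 S=218.2751 intr=0.0000 cont=0.0000 V=0.0000[hold]; j=8 S=257.4412 intr=0.0000 cont=0.0000 V=0.0000[hold]  S*(8)=95.6388
k=7: j=0 S=74.6661 intr=41.9939 cont=41.3304 V=41.9939[EX]; j=1 S=88.0638 intr=28.5962 cont=27.9327 V=28.5962[EX]; j=2 S=103.8655 intr=12.7945 cont=13.3180 V=13.3180[hold]; j=3 S=122.5026 intr=0.0000 cont=2.9877 V=2.9877[hold]; j=4 S=144.4838 intr=0.0000 cont=0.0000 V=0.0000[hold]; j=5 S=170.4093 intr=0.0000 cont=0.0000 V=0.0000[hold]; j=6 S=200.9866 intr=0.0000 cont=0.0000 V=0.0000[hold]; j=7 S=237.0506 intr=0.0000 cont=0.0000 V=0.0000[hold]  S*(7)=88.0638
k=6: j=0 S=81.0887 intr=35.5713 cont=34.9078 V=35.5713[EX]; j=1 S=95.6388 intr=21.0212 cont=20.6251 V=21.0212[EX]; j=2 S=112.7998 intr=3.8602 cont=7.9626 V=7.9626[hold]; j=3 S=133.0400 intr=0.0000 cont=1.4437 V=1.4437[hold]; j=4 S=156.9120 intr=0.0000 cont=0.0000 V=0.0000[hold]; j=5 S=185.0675 intr=0.0000 cont=0.0000 V=0.0000[hold]; j=6 S=218.2751 intr=0.0000 cont=0.0000 V=0.0000[hold]  S*(6)=95.6388
k=5: j=0 S=88.0638 intr=28.5962 cont=27.9327 V=28.5962[EX]; j=1 S=103.8655 intr=12.7945 cont=14.2276 V=14.2276[hold]; j=2 S=122.5026 intr=0.0000 cont=4.5857 V=4.5857[hold]; j=3 S=144.4838 intr=0.0000 cont=0.6977 V=0.6977[hold]; j=4 S=170.4093 intr=0.0000 cont=0.0000 V=0.0000[hold]; j=5 S=200.9866 intr=0.0000 cont=0.0000 V=0.0000[hold]  S*(5)=88.0638
k=4: j=0 S=95.6388 intr=21.0212 cont=21.0901 V=21.0901[hold]; j=1 S=112.7998 intr=3.8602 cont=9.2189 V=9.2189[hold]; j=2 S=133.0400 intr=0.0000 cont=2.5725 V=2.5725[hold]; j=3 S=156.9120 intr=0.0000 cont=0.3371 V=0.3371[hold]; j=4 S=185.0675 intr=0.0000 cont=0.0000 V=0.0000[hold]  S*(4)=-
k=3: j=0 S=103.8655 intr=12.7945 cont=14.9030 V=14.9030[hold]; j=1 S=122.5026 intr=0.0000 cont=5.7696 V=5.7696[hold]; j=2 S=144.4838 intr=0.0000 cont=1.4154 V=1.4154[hold]; j=3 S=170.4093 intr=0.0000 cont=0.1629 V=0.1629[hold]  S*(3)=-
k=2: j=0 S=112.7998 intr=3.8602 cont=10.1503 V=10.1503[hold]; j=1 S=133.0400 intr=0.0000 cont=3.5114 V=3.5114[hold]; j=2 S=156.9120 intr=0.0000 cont=0.7672 V=0.7672[hold]  S*(2)=-
k=1: j=0 S=122.5026 intr=0.0000 cont=6.6996 V=6.6996[hold]; j=1 S=144.4838 intr=0.0000 cont=2.0890 V=2.0890[hold]  S*(1)=-
k=0: j=0 S=133.0400 intr=0.0000 cont=4.3051 V=4.3051[hold]  S*(0)=-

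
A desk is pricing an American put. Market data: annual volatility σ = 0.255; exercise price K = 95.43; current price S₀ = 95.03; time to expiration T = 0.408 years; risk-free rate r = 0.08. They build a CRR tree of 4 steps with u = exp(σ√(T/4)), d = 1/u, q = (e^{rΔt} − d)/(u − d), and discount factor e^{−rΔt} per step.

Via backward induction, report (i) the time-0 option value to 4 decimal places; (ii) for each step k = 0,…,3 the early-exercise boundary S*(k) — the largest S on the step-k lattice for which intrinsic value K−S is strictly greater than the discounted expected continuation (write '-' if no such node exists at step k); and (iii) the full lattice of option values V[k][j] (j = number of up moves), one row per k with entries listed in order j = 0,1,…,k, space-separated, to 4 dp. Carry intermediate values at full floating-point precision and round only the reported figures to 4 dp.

price = 5.0547
boundary = - - 80.7463 87.5975
tree:
5.0547
8.8178 1.7944
14.6837 3.7502 0.0870
20.9991 7.8325 0.1865 0.0000
26.8205 14.6837 0.4000 0.0000 0.0000

Δt=0.10200  u=1.08485  d=0.92179  q=0.52990  discount=0.99187
step 4 (expiry): payoffs max(K−S,0) = 26.8205 14.6837 0.4000 0.0000 0.0000
step 3: (k=3,j=0): S=74.4309, (K−S)⁺=20.9991, hold=20.2236 ⇒ V=20.9991 exercise | (k=3,j=1): S=87.5975, (K−S)⁺=7.8325, hold=7.0570 ⇒ V=7.8325 exercise | (k=3,j=2): S=103.0932, (K−S)⁺=0.0000, hold=0.1865 ⇒ V=0.1865 continue | (k=3,j=3): S=121.3300, (K−S)⁺=0.0000, hold=0.0000 ⇒ V=0.0000 continue  boundary S*=87.5975
step 2: (k=2,j=0): S=80.7463, (K−S)⁺=14.6837, hold=13.9082 ⇒ V=14.6837 exercise | (k=2,j=1): S=95.0300, (K−S)⁺=0.4000, hold=3.7502 ⇒ V=3.7502 continue | (k=2,j=2): S=111.8405, (K−S)⁺=0.0000, hold=0.0870 ⇒ V=0.0870 continue  boundary S*=80.7463
step 1: (k=1,j=0): S=87.5975, (K−S)⁺=7.8325, hold=8.8178 ⇒ V=8.8178 continue | (k=1,j=1): S=103.0932, (K−S)⁺=0.0000, hold=1.7944 ⇒ V=1.7944 continue  boundary S*=-
step 0: (k=0,j=0): S=95.0300, (K−S)⁺=0.4000, hold=5.0547 ⇒ V=5.0547 continue  boundary S*=-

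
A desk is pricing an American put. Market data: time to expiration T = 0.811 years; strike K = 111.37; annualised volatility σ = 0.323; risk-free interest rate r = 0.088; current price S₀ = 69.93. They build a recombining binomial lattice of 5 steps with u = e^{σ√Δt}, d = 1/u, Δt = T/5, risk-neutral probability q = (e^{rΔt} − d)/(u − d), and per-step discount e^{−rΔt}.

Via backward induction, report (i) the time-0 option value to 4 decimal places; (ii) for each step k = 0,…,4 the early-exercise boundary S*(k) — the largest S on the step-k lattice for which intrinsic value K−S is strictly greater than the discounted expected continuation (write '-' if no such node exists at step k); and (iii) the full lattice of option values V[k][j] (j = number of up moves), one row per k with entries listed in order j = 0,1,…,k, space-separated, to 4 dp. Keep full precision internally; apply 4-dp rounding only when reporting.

Δt=0.16220  u=1.13893  d=0.87802  q=0.52262  discount=0.98583
step 5 (expiry): payoffs max(K−S,0) = 74.8789 64.0355 49.9700 31.7249 8.0583 0.0000
step 4: (k=4,j=0): S=41.5607, (K−S)⁺=69.8093, hold=68.2310 ⇒ V=69.8093 exercise | (k=4,j=1): S=53.9104, (K−S)⁺=57.4596, hold=55.8812 ⇒ V=57.4596 exercise | (k=4,j=2): S=69.9300, (K−S)⁺=41.4400, hold=39.8616 ⇒ V=41.4400 exercise | (k=4,j=3): S=90.7098, (K−S)⁺=20.6602, hold=19.0819 ⇒ V=20.6602 exercise | (k=4,j=4): S=117.6643, (K−S)⁺=0.0000, hold=3.7923 ⇒ V=3.7923 continue  boundary S*=90.7098
step 3: (k=3,j=0): S=47.3345, (K−S)⁺=64.0355, hold=62.4572 ⇒ V=64.0355 exercise | (k=3,j=1): S=61.4000, (K−S)⁺=49.9700, hold=48.3917 ⇒ V=49.9700 exercise | (k=3,j=2): S=79.6451, (K−S)⁺=31.7249, hold=30.1466 ⇒ V=31.7249 exercise | (k=3,j=3): S=103.3117, (K−S)⁺=8.0583, hold=11.6768 ⇒ V=11.6768 continue  boundary S*=79.6451
step 2: (k=2,j=0): S=53.9104, (K−S)⁺=57.4596, hold=55.8812 ⇒ V=57.4596 exercise | (k=2,j=1): S=69.9300, (K−S)⁺=41.4400, hold=39.8616 ⇒ V=41.4400 exercise | (k=2,j=2): S=90.7098, (K−S)⁺=20.6602, hold=20.9462 ⇒ V=20.9462 continue  boundary S*=69.9300
step 1: (k=1,j=0): S=61.4000, (K−S)⁺=49.9700, hold=48.3917 ⇒ V=49.9700 exercise | (k=1,j=1): S=79.6451, (K−S)⁺=31.7249, hold=30.2939 ⇒ V=31.7249 exercise  boundary S*=79.6451
step 0: (k=0,j=0): S=69.9300, (K−S)⁺=41.4400, hold=39.8616 ⇒ V=41.4400 exercise  boundary S*=69.9300

price = 41.4400
boundary = 69.9300 79.6451 69.9300 79.6451 90.7098
tree:
41.4400
49.9700 31.7249
57.4596 41.4400 20.9462
64.0355 49.9700 31.7249 11.6768
69.8093 57.4596 41.4400 20.6602 3.7923
74.8789 64.0355 49.9700 31.7249 8.0583 0.0000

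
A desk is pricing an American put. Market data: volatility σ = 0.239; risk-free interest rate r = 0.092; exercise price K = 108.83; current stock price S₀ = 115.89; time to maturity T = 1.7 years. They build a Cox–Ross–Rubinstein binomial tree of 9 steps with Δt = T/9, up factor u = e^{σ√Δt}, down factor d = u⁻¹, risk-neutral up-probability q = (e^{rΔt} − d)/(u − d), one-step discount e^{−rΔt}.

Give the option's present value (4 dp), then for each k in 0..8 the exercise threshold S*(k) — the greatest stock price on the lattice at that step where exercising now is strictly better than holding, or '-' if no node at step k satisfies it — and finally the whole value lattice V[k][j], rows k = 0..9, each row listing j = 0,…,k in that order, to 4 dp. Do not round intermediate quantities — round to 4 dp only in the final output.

price = 5.8082
boundary = - - - 84.8618 76.4893 84.8618 94.1507 84.8618 94.1507
tree:
5.8082
9.5745 3.0106
15.3705 5.2894 1.3021
23.9682 9.0505 2.4797 0.4113
32.3407 15.0061 4.6226 0.8622 0.0674
39.8871 23.9682 8.3864 1.7898 0.1553 0.0000
46.6890 32.3407 14.6793 3.6707 0.3578 0.0000 0.0000
52.8198 39.8871 23.9682 7.4141 0.8242 0.0000 0.0000 0.0000
58.3458 46.6890 32.3407 14.6793 1.8986 0.0000 0.0000 0.0000 0.0000
63.3266 52.8198 39.8871 23.9682 4.3737 0.0000 0.0000 0.0000 0.0000 0.0000

params: Δt=0.18889 u=1.10946 d=0.90134 q=0.55828 e^(-rΔt)=0.98277
t_9 payoffs: 63.3266 52.8198 39.8871 23.9682 4.3737 0.0000 0.0000 0.0000 0.0000 0.0000
t_8: node(8,0) S=50.4842 payoff=58.3458 vs cont=56.4709 → 58.3458 [stop]  node(8,1) S=62.1410 payoff=46.6890 vs cont=44.8141 → 46.6890 [stop]  node(8,2) S=76.4893 payoff=32.3407 vs cont=30.4658 → 32.3407 [stop]  node(8,3) S=94.1507 payoff=14.6793 vs cont=12.8045 → 14.6793 [stop]  node(8,4) S=115.8900 payoff=0.0000 vs cont=1.8986 → 1.8986 [wait]  node(8,5) S=142.6489 payoff=0.0000 vs cont=0.0000 → 0.0000 [wait]  node(8,6) S=175.5865 payoff=0.0000 vs cont=0.0000 → 0.0000 [wait]  node(8,7) S=216.1294 payoff=0.0000 vs cont=0.0000 → 0.0000 [wait]  node(8,8) S=266.0336 payoff=0.0000 vs cont=0.0000 → 0.0000 [wait]  ⇒ S*(8)=94.1507
t_7: node(7,0) S=56.0102 payoff=52.8198 vs cont=50.9450 → 52.8198 [stop]  node(7,1) S=68.9429 payoff=39.8871 vs cont=38.0122 → 39.8871 [stop]  node(7,2) S=84.8618 payoff=23.9682 vs cont=22.0934 → 23.9682 [stop]  node(7,3) S=104.4563 payoff=4.3737 vs cont=7.4141 → 7.4141 [wait]  node(7,4) S=128.5752 payoff=0.0000 vs cont=0.8242 → 0.8242 [wait]  node(7,5) S=158.2632 payoff=0.0000 vs cont=0.0000 → 0.0000 [wait]  node(7,6) S=194.8061 payoff=0.0000 vs cont=0.0000 → 0.0000 [wait]  node(7,7) S=239.7867 payoff=0.0000 vs cont=0.0000 → 0.0000 [wait]  ⇒ S*(7)=84.8618
t_6: node(6,0) S=62.1410 payoff=46.6890 vs cont=44.8141 → 46.6890 [stop]  node(6,1) S=76.4893 payoff=32.3407 vs cont=30.4658 → 32.3407 [stop]  node(6,2) S=94.1507 payoff=14.6793 vs cont=14.4726 → 14.6793 [stop]  node(6,3) S=115.8900 payoff=0.0000 vs cont=3.6707 → 3.6707 [wait]  node(6,4) S=142.6489 payoff=0.0000 vs cont=0.3578 → 0.3578 [wait]  node(6,5) S=175.5865 payoff=0.0000 vs cont=0.0000 → 0.0000 [wait]  node(6,6) S=216.1294 payoff=0.0000 vs cont=0.0000 → 0.0000 [wait]  ⇒ S*(6)=94.1507
t_5: node(5,0) S=68.9429 payoff=39.8871 vs cont=38.0122 → 39.8871 [stop]  node(5,1) S=84.8618 payoff=23.9682 vs cont=22.0934 → 23.9682 [stop]  node(5,2) S=104.4563 payoff=4.3737 vs cont=8.3864 → 8.3864 [wait]  node(5,3) S=128.5752 payoff=0.0000 vs cont=1.7898 → 1.7898 [wait]  node(5,4) S=158.2632 payoff=0.0000 vs cont=0.1553 → 0.1553 [wait]  node(5,5) S=194.8061 payoff=0.0000 vs cont=0.0000 → 0.0000 [wait]  ⇒ S*(5)=84.8618
t_4: node(4,0) S=76.4893 payoff=32.3407 vs cont=30.4658 → 32.3407 [stop]  node(4,1) S=94.1507 payoff=14.6793 vs cont=15.0061 → 15.0061 [wait]  node(4,2) S=115.8900 payoff=0.0000 vs cont=4.6226 → 4.6226 [wait]  node(4,3) S=142.6489 payoff=0.0000 vs cont=0.8622 → 0.8622 [wait]  node(4,4) S=175.5865 payoff=0.0000 vs cont=0.0674 → 0.0674 [wait]  ⇒ S*(4)=76.4893
t_3: node(3,0) S=84.8618 payoff=23.9682 vs cont=22.2726 → 23.9682 [stop]  node(3,1) S=104.4563 payoff=4.3737 vs cont=9.0505 → 9.0505 [wait]  node(3,2) S=128.5752 payoff=0.0000 vs cont=2.4797 → 2.4797 [wait]  node(3,3) S=158.2632 payoff=0.0000 vs cont=0.4113 → 0.4113 [wait]  ⇒ S*(3)=84.8618
t_2: node(2,0) S=94.1507 payoff=14.6793 vs cont=15.3705 → 15.3705 [wait]  node(2,1) S=115.8900 payoff=0.0000 vs cont=5.2894 → 5.2894 [wait]  node(2,2) S=142.6489 payoff=0.0000 vs cont=1.3021 → 1.3021 [wait]  ⇒ S*(2)=-
t_1: node(1,0) S=104.4563 payoff=4.3737 vs cont=9.5745 → 9.5745 [wait]  node(1,1) S=128.5752 payoff=0.0000 vs cont=3.0106 → 3.0106 [wait]  ⇒ S*(1)=-
t_0: node(0,0) S=115.8900 payoff=0.0000 vs cont=5.8082 → 5.8082 [wait]  ⇒ S*(0)=-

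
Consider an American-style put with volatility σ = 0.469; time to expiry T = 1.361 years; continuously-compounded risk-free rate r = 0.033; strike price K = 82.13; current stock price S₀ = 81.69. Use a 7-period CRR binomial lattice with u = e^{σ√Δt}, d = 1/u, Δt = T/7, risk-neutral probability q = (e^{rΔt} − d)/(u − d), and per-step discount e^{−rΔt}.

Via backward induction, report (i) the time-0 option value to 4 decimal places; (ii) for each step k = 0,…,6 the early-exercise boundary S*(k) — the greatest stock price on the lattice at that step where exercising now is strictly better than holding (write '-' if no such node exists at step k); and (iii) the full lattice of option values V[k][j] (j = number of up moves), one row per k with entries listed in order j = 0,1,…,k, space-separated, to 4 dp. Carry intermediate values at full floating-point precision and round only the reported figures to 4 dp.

Δt=0.19443  u=1.22974  d=0.81318  q=0.46394  discount=0.99360
step 7 (expiry): payoffs max(K−S,0) = 62.9221 53.0827 38.2030 15.7012 0.0000 0.0000 0.0000 0.0000
step 6: (k=6,j=0): S=23.6207, (K−S)⁺=58.5093, hold=57.9840 ⇒ V=58.5093 exercise | (k=6,j=1): S=35.7206, (K−S)⁺=46.4094, hold=45.8841 ⇒ V=46.4094 exercise | (k=6,j=2): S=54.0186, (K−S)⁺=28.1114, hold=27.5861 ⇒ V=28.1114 exercise | (k=6,j=3): S=81.6900, (K−S)⁺=0.4400, hold=8.3630 ⇒ V=8.3630 continue | (k=6,j=4): S=123.5362, (K−S)⁺=0.0000, hold=0.0000 ⇒ V=0.0000 continue | (k=6,j=5): S=186.8182, (K−S)⁺=0.0000, hold=0.0000 ⇒ V=0.0000 continue | (k=6,j=6): S=282.5169, (K−S)⁺=0.0000, hold=0.0000 ⇒ V=0.0000 continue  boundary S*=54.0186
step 5: (k=5,j=0): S=29.0473, (K−S)⁺=53.0827, hold=52.5574 ⇒ V=53.0827 exercise | (k=5,j=1): S=43.9270, (K−S)⁺=38.2030, hold=37.6778 ⇒ V=38.2030 exercise | (k=5,j=2): S=66.4288, (K−S)⁺=15.7012, hold=18.8282 ⇒ V=18.8282 continue | (k=5,j=3): S=100.4573, (K−S)⁺=0.0000, hold=4.4545 ⇒ V=4.4545 continue | (k=5,j=4): S=151.9171, (K−S)⁺=0.0000, hold=0.0000 ⇒ V=0.0000 continue | (k=5,j=5): S=229.7375, (K−S)⁺=0.0000, hold=0.0000 ⇒ V=0.0000 continue  boundary S*=43.9270
step 4: (k=4,j=0): S=35.7206, (K−S)⁺=46.4094, hold=45.8841 ⇒ V=46.4094 exercise | (k=4,j=1): S=54.0186, (K−S)⁺=28.1114, hold=29.0275 ⇒ V=29.0275 continue | (k=4,j=2): S=81.6900, (K−S)⁺=0.4400, hold=12.0819 ⇒ V=12.0819 continue | (k=4,j=3): S=123.5362, (K−S)⁺=0.0000, hold=2.3726 ⇒ V=2.3726 continue | (k=4,j=4): S=186.8182, (K−S)⁺=0.0000, hold=0.0000 ⇒ V=0.0000 continue  boundary S*=35.7206
step 3: (k=3,j=0): S=43.9270, (K−S)⁺=38.2030, hold=38.1001 ⇒ V=38.2030 exercise | (k=3,j=1): S=66.4288, (K−S)⁺=15.7012, hold=21.0305 ⇒ V=21.0305 continue | (k=3,j=2): S=100.4573, (K−S)⁺=0.0000, hold=7.5290 ⇒ V=7.5290 continue | (k=3,j=3): S=151.9171, (K−S)⁺=0.0000, hold=1.2637 ⇒ V=1.2637 continue  boundary S*=43.9270
step 2: (k=2,j=0): S=54.0186, (K−S)⁺=28.1114, hold=30.0427 ⇒ V=30.0427 continue | (k=2,j=1): S=81.6900, (K−S)⁺=0.4400, hold=14.6722 ⇒ V=14.6722 continue | (k=2,j=2): S=123.5362, (K−S)⁺=0.0000, hold=4.5927 ⇒ V=4.5927 continue  boundary S*=-
step 1: (k=1,j=0): S=66.4288, (K−S)⁺=15.7012, hold=22.7653 ⇒ V=22.7653 continue | (k=1,j=1): S=100.4573, (K−S)⁺=0.0000, hold=9.9321 ⇒ V=9.9321 continue  boundary S*=-
step 0: (k=0,j=0): S=81.6900, (K−S)⁺=0.4400, hold=16.7040 ⇒ V=16.7040 continue  boundary S*=-

price = 16.7040
boundary = - - - 43.9270 35.7206 43.9270 54.0186
tree:
16.7040
22.7653 9.9321
30.0427 14.6722 4.5927
38.2030 21.0305 7.5290 1.2637
46.4094 29.0275 12.0819 2.3726 0.0000
53.0827 38.2030 18.8282 4.4545 0.0000 0.0000
58.5093 46.4094 28.1114 8.3630 0.0000 0.0000 0.0000
62.9221 53.0827 38.2030 15.7012 0.0000 0.0000 0.0000 0.0000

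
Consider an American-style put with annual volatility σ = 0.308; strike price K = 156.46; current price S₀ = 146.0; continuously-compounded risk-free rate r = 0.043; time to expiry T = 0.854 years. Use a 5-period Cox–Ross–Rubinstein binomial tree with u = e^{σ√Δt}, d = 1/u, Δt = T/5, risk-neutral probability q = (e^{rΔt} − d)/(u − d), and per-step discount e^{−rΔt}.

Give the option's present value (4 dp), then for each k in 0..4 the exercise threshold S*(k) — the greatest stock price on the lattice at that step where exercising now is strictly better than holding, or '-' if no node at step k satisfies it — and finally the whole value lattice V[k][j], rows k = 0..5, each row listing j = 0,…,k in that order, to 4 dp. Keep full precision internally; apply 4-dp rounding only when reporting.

Δt=0.17080  u=1.13575  d=0.88048  q=0.49710  discount=0.99268
step 5 (expiry): payoffs max(K−S,0) = 79.2016 56.8028 27.9102 0.0000 0.0000 0.0000
step 4: (k=4,j=0): S=87.7460, (K−S)⁺=68.7140, hold=67.5691 ⇒ V=68.7140 exercise | (k=4,j=1): S=113.1853, (K−S)⁺=43.2747, hold=42.1298 ⇒ V=43.2747 exercise | (k=4,j=2): S=146.0000, (K−S)⁺=10.4600, hold=13.9334 ⇒ V=13.9334 continue | (k=4,j=3): S=188.3283, (K−S)⁺=0.0000, hold=0.0000 ⇒ V=0.0000 continue | (k=4,j=4): S=242.9285, (K−S)⁺=0.0000, hold=0.0000 ⇒ V=0.0000 continue  boundary S*=113.1853
step 3: (k=3,j=0): S=99.6572, (K−S)⁺=56.8028, hold=55.6579 ⇒ V=56.8028 exercise | (k=3,j=1): S=128.5498, (K−S)⁺=27.9102, hold=28.4793 ⇒ V=28.4793 continue | (k=3,j=2): S=165.8190, (K−S)⁺=0.0000, hold=6.9559 ⇒ V=6.9559 continue | (k=3,j=3): S=213.8932, (K−S)⁺=0.0000, hold=0.0000 ⇒ V=0.0000 continue  boundary S*=99.6572
step 2: (k=2,j=0): S=113.1853, (K−S)⁺=43.2747, hold=42.4106 ⇒ V=43.2747 exercise | (k=2,j=1): S=146.0000, (K−S)⁺=10.4600, hold=17.6499 ⇒ V=17.6499 continue | (k=2,j=2): S=188.3283, (K−S)⁺=0.0000, hold=3.4725 ⇒ V=3.4725 continue  boundary S*=113.1853
step 1: (k=1,j=0): S=128.5498, (K−S)⁺=27.9102, hold=30.3132 ⇒ V=30.3132 continue | (k=1,j=1): S=165.8190, (K−S)⁺=0.0000, hold=10.5248 ⇒ V=10.5248 continue  boundary S*=-
step 0: (k=0,j=0): S=146.0000, (K−S)⁺=10.4600, hold=20.3266 ⇒ V=20.3266 continue  boundary S*=-

price = 20.3266
boundary = - - 113.1853 99.6572 113.1853
tree:
20.3266
30.3132 10.5248
43.2747 17.6499 3.4725
56.8028 28.4793 6.9559 0.0000
68.7140 43.2747 13.9334 0.0000 0.0000
79.2016 56.8028 27.9102 0.0000 0.0000 0.0000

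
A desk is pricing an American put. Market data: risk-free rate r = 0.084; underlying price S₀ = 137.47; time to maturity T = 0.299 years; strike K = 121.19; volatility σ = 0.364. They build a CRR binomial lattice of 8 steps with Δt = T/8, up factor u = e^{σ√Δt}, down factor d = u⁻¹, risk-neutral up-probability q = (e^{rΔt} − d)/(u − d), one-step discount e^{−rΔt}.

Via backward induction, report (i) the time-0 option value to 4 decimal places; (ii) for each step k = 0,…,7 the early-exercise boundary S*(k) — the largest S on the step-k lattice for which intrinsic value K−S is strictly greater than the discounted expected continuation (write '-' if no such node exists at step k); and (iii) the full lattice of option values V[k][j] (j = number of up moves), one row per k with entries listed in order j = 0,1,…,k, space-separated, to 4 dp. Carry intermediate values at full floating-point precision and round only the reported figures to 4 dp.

params: Δt=0.03737 u=1.07291 d=0.93205 q=0.50474 e^(-rΔt)=0.99687
t_8 payoffs: 42.8984 31.0665 17.4464 1.7679 0.0000 0.0000 0.0000 0.0000 0.0000
t_7: node(7,0) S=83.9995 payoff=37.1905 vs cont=36.8106 → 37.1905 [stop]  node(7,1) S=96.6941 payoff=24.4959 vs cont=24.1160 → 24.4959 [stop]  node(7,2) S=111.3072 payoff=9.8828 vs cont=9.5030 → 9.8828 [stop]  node(7,3) S=128.1287 payoff=0.0000 vs cont=0.8728 → 0.8728 [wait]  node(7,4) S=147.4924 payoff=0.0000 vs cont=0.0000 → 0.0000 [wait]  node(7,5) S=169.7824 payoff=0.0000 vs cont=0.0000 → 0.0000 [wait]  node(7,6) S=195.4411 payoff=0.0000 vs cont=0.0000 → 0.0000 [wait]  node(7,7) S=224.9776 payoff=0.0000 vs cont=0.0000 → 0.0000 [wait]  ⇒ S*(7)=111.3072
t_6: node(6,0) S=90.1235 payoff=31.0665 vs cont=30.6866 → 31.0665 [stop]  node(6,1) S=103.7436 payoff=17.4464 vs cont=17.0665 → 17.4464 [stop]  node(6,2) S=119.4221 payoff=1.7679 vs cont=5.3184 → 5.3184 [wait]  node(6,3) S=137.4700 payoff=0.0000 vs cont=0.4309 → 0.4309 [wait]  node(6,4) S=158.2454 payoff=0.0000 vs cont=0.0000 → 0.0000 [wait]  node(6,5) S=182.1606 payoff=0.0000 vs cont=0.0000 → 0.0000 [wait]  node(6,6) S=209.6900 payoff=0.0000 vs cont=0.0000 → 0.0000 [wait]  ⇒ S*(6)=103.7436
t_5: node(5,0) S=96.6941 payoff=24.4959 vs cont=24.1160 → 24.4959 [stop]  node(5,1) S=111.3072 payoff=9.8828 vs cont=11.2894 → 11.2894 [wait]  node(5,2) S=128.1287 payoff=0.0000 vs cont=2.8426 → 2.8426 [wait]  node(5,3) S=147.4924 payoff=0.0000 vs cont=0.2128 → 0.2128 [wait]  node(5,4) S=169.7824 payoff=0.0000 vs cont=0.0000 → 0.0000 [wait]  node(5,5) S=195.4411 payoff=0.0000 vs cont=0.0000 → 0.0000 [wait]  ⇒ S*(5)=96.6941
t_4: node(4,0) S=103.7436 payoff=17.4464 vs cont=17.7742 → 17.7742 [wait]  node(4,1) S=119.4221 payoff=1.7679 vs cont=7.0040 → 7.0040 [wait]  node(4,2) S=137.4700 payoff=0.0000 vs cont=1.5105 → 1.5105 [wait]  node(4,3) S=158.2454 payoff=0.0000 vs cont=0.1050 → 0.1050 [wait]  node(4,4) S=182.1606 payoff=0.0000 vs cont=0.0000 → 0.0000 [wait]  ⇒ S*(4)=-
t_3: node(3,0) S=111.3072 payoff=9.8828 vs cont=12.2994 → 12.2994 [wait]  node(3,1) S=128.1287 payoff=0.0000 vs cont=4.2179 → 4.2179 [wait]  node(3,2) S=147.4924 payoff=0.0000 vs cont=0.7986 → 0.7986 [wait]  node(3,3) S=169.7824 payoff=0.0000 vs cont=0.0519 → 0.0519 [wait]  ⇒ S*(3)=-
t_2: node(2,0) S=119.4221 payoff=1.7679 vs cont=8.1946 → 8.1946 [wait]  node(2,1) S=137.4700 payoff=0.0000 vs cont=2.4842 → 2.4842 [wait]  node(2,2) S=158.2454 payoff=0.0000 vs cont=0.4204 → 0.4204 [wait]  ⇒ S*(2)=-
t_1: node(1,0) S=128.1287 payoff=0.0000 vs cont=5.2957 → 5.2957 [wait]  node(1,1) S=147.4924 payoff=0.0000 vs cont=1.4380 → 1.4380 [wait]  ⇒ S*(1)=-
t_0: node(0,0) S=137.4700 payoff=0.0000 vs cont=3.3381 → 3.3381 [wait]  ⇒ S*(0)=-

price = 3.3381
boundary = - - - - - 96.6941 103.7436 111.3072
tree:
3.3381
5.2957 1.4380
8.1946 2.4842 0.4204
12.2994 4.2179 0.7986 0.0519
17.7742 7.0040 1.5105 0.1050 0.0000
24.4959 11.2894 2.8426 0.2128 0.0000 0.0000
31.0665 17.4464 5.3184 0.4309 0.0000 0.0000 0.0000
37.1905 24.4959 9.8828 0.8728 0.0000 0.0000 0.0000 0.0000
42.8984 31.0665 17.4464 1.7679 0.0000 0.0000 0.0000 0.0000 0.0000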